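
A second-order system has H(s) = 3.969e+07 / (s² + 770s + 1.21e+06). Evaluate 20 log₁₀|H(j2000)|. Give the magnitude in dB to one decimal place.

|(j2000)² + 770(j2000) + 1.21e+06| = |-2.79e+06 + j1.54e+06| = 3.187e+06
|H(j2000)| = 3.969e+07 / 3.187e+06 = 12.454
20 log₁₀(12.454) = 21.91 dB

21.9 dB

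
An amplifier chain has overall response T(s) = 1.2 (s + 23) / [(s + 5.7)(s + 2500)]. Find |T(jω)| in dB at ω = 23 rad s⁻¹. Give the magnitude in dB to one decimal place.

|j23 + 23| = √(23² + 23²) = 32.53
|j23 + 5.7| = √(23² + 5.7²) = 23.7
|j23 + 2500| = √(23² + 2500²) = 2500
|T(j23)| = 1.2 × 32.53 / (23.7 × 2500) = 0.00065886
20 log₁₀(0.00065886) = -63.62 dB

-63.6 dB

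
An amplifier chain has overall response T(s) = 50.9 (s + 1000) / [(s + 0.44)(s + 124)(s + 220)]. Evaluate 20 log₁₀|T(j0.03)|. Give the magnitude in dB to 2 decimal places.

12.53 dB

|j0.03 + 1000| = √(0.03² + 1000²) = 1000
|j0.03 + 0.44| = √(0.03² + 0.44²) = 0.441
|j0.03 + 124| = √(0.03² + 124²) = 124
|j0.03 + 220| = √(0.03² + 220²) = 220
|T(j0.03)| = 50.9 × 1000 / (0.441 × 124 × 220) = 4.2307
20 log₁₀(4.2307) = 12.528 dB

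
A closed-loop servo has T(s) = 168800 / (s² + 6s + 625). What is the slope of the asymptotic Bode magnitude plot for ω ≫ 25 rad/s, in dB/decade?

-40 dB/decade

With 0 zeros and 2 poles, the high-frequency asymptotic slope is 20 × (0 − 2) = -40 dB/decade.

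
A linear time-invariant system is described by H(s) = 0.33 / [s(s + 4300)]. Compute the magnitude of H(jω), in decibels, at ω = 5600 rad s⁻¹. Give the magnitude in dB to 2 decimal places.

|j5600 + 4300| = √(5600² + 4300²) = 7060
|j5600| = 5600
|H(j5600)| = 0.33 / (7060 × 5600) = 8.3463e-09
20 log₁₀(8.3463e-09) = -161.570 dB

-161.57 dB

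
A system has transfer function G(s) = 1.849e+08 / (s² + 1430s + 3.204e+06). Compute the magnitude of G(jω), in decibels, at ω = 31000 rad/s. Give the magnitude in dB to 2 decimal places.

-14.30 dB

|(j31000)² + 1430(j31000) + 3.204e+06| = |-9.578e+08 + j4.433e+07| = 9.588e+08
|G(j31000)| = 1.849e+08 / 9.588e+08 = 0.19284
20 log₁₀(0.19284) = -14.296 dB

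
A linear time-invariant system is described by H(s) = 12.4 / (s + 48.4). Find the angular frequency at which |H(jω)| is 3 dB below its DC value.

48.4 rad/s

For a single-pole low-pass, the −3 dB point is at the pole: ω = 48.4 rad/s.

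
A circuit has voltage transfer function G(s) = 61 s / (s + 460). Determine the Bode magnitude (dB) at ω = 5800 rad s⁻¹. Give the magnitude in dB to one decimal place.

35.7 dB

|j5800| = 5800
|j5800 + 460| = √(5800² + 460²) = 5818
|G(j5800)| = 61 × 5800 / 5818 = 60.809
20 log₁₀(60.809) = 35.68 dB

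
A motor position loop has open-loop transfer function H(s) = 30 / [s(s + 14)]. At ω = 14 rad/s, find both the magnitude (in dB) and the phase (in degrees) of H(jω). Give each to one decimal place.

|j14 + 14| = √(14² + 14²) = 19.8
|j14| = 14
|H(j14)| = 30 / (19.8 × 14) = 0.10823
20 log₁₀(0.10823) = -19.31 dB
∠(j14 + 14) = arctan(14/14) = 45.00°
∠(j14) = 90.00°
∠H(j14) = − (45.00° + 90.00°) = -135.00°

|H| = -19.3 dB, ∠H = -135.0°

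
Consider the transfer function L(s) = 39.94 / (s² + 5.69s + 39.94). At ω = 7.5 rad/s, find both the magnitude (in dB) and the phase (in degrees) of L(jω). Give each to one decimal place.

|(j7.5)² + 5.69(j7.5) + 39.94| = |-16.31 + j42.675| = 45.69
|L(j7.5)| = 39.94 / 45.69 = 0.87424
20 log₁₀(0.87424) = -1.17 dB
∠[(j7.5)² + 5.69(j7.5) + 39.94] = ∠[-16.31 + j42.675] = 110.92°
∠L(j7.5) = −110.92° = -110.92°

|L| = -1.2 dB, ∠L = -110.9°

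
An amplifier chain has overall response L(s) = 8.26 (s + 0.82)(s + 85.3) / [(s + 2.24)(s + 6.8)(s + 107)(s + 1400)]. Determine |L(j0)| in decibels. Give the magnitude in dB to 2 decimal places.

L(0) = 8.26 × 0.82 × 85.3 / (2.24 × 6.8 × 107 × 1400) = 0.00025321
20 log₁₀(0.00025321) = -71.931 dB

-71.93 dB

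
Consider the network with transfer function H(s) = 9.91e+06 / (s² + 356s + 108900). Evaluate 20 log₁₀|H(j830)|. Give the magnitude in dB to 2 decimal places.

23.65 dB

|(j830)² + 356(j830) + 108900| = |-5.8e+05 + j2.9548e+05| = 6.509e+05
|H(j830)| = 9.91e+06 / 6.509e+05 = 15.224
20 log₁₀(15.224) = 23.651 dB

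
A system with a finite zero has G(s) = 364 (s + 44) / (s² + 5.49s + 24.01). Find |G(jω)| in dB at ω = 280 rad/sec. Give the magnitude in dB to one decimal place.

2.4 dB

|j280 + 44| = √(280² + 44²) = 283.4
|(j280)² + 5.49(j280) + 24.01| = |-78376 + j1537.2| = 7.839e+04
|G(j280)| = 364 × 283.4 / 7.839e+04 = 1.3161
20 log₁₀(1.3161) = 2.39 dB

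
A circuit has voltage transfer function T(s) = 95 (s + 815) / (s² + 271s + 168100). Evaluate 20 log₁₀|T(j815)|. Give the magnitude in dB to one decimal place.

|j815 + 815| = √(815² + 815²) = 1153
|(j815)² + 271(j815) + 168100| = |-4.9612e+05 + j2.2086e+05| = 5.431e+05
|T(j815)| = 95 × 1153 / 5.431e+05 = 0.20162
20 log₁₀(0.20162) = -13.91 dB

-13.9 dB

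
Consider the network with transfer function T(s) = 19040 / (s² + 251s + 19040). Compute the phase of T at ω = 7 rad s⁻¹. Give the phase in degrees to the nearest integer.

-5°

∠[(j7)² + 251(j7) + 19040] = ∠[18991 + j1757] = 5.29°
∠T(j7) = −5.29° = -5.29°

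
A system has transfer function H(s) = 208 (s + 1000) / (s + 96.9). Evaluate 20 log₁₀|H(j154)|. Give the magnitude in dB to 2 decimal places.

61.26 dB

|j154 + 1000| = √(154² + 1000²) = 1012
|j154 + 96.9| = √(154² + 96.9²) = 181.9
|H(j154)| = 208 × 1012 / 181.9 = 1156.7
20 log₁₀(1156.7) = 61.264 dB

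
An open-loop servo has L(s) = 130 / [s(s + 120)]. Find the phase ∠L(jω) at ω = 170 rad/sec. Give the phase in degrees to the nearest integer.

∠(j170 + 120) = arctan(170/120) = 54.78°
∠(j170) = 90.00°
∠L(j170) = − (54.78° + 90.00°) = -144.78°

-145°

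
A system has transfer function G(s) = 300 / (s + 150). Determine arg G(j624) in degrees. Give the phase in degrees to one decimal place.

-76.5°

∠(j624 + 150) = arctan(624/150) = 76.48°
∠G(j624) = −76.48° = -76.48°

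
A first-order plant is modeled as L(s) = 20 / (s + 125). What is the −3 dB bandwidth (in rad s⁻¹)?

125 rad s⁻¹

For a single-pole low-pass, the −3 dB point is at the pole: ω = 125 rad s⁻¹.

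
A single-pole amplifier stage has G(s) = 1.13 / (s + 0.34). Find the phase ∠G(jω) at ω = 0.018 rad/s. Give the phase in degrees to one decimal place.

∠(j0.018 + 0.34) = arctan(0.018/0.34) = 3.03°
∠G(j0.018) = −3.03° = -3.03°

-3.0°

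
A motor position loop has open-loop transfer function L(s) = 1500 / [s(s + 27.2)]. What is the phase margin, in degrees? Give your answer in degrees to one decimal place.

38.4°

Gain crossover: |L(jω)| = 1 at ω ≈ 34.3 rad/s.
∠L(j34.3) = −90° − arctan(34.3/27.2) ≈ -141.57°
PM = 180° + (-141.57°) = 38.43°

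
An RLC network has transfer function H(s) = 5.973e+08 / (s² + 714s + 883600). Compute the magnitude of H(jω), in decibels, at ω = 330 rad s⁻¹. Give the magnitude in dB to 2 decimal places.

|(j330)² + 714(j330) + 883600| = |7.747e+05 + j2.3562e+05| = 8.097e+05
|H(j330)| = 5.973e+08 / 8.097e+05 = 737.65
20 log₁₀(737.65) = 57.357 dB

57.36 dB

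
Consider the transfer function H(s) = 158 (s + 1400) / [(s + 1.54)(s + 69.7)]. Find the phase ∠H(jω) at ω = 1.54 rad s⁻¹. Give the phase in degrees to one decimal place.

∠(j1.54 + 1400) = arctan(1.54/1400) = 0.06°
∠(j1.54 + 1.54) = arctan(1.54/1.54) = 45.00°
∠(j1.54 + 69.7) = arctan(1.54/69.7) = 1.27°
∠H(j1.54) = 0.06° − (45.00° + 1.27°) = -46.20°

-46.2°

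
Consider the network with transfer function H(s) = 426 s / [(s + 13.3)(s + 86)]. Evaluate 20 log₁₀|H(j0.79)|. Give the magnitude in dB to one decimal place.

-10.6 dB

|j0.79| = 0.79
|j0.79 + 13.3| = √(0.79² + 13.3²) = 13.32
|j0.79 + 86| = √(0.79² + 86²) = 86
|H(j0.79)| = 426 × 0.79 / (13.32 × 86) = 0.2937
20 log₁₀(0.2937) = -10.64 dB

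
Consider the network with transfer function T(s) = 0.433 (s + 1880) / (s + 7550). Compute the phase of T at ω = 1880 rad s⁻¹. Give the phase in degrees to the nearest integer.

∠(j1880 + 1880) = arctan(1880/1880) = 45.00°
∠(j1880 + 7550) = arctan(1880/7550) = 13.98°
∠T(j1880) = 45.00° − 13.98° = 31.02°

31°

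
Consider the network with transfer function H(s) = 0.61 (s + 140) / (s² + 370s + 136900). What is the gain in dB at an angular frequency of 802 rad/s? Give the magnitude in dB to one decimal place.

|j802 + 140| = √(802² + 140²) = 814.1
|(j802)² + 370(j802) + 136900| = |-5.063e+05 + j2.9674e+05| = 5.869e+05
|H(j802)| = 0.61 × 814.1 / 5.869e+05 = 0.00084624
20 log₁₀(0.00084624) = -61.45 dB

-61.5 dB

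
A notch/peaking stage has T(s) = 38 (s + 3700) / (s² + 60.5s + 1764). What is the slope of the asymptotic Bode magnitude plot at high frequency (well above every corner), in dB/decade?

-20 dB/decade

With 1 zero and 2 poles, the high-frequency asymptotic slope is 20 × (1 − 2) = -20 dB/decade.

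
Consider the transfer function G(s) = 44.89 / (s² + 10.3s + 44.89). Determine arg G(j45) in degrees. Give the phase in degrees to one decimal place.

∠[(j45)² + 10.3(j45) + 44.89] = ∠[-1980.1 + j463.5] = 166.83°
∠G(j45) = −166.83° = -166.83°

-166.8 deg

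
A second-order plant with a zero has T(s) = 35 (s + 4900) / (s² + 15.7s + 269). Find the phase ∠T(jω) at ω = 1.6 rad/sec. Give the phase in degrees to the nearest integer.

-5 deg

∠(j1.6 + 4900) = arctan(1.6/4900) = 0.02°
∠[(j1.6)² + 15.7(j1.6) + 269] = ∠[266.44 + j25.12] = 5.39°
∠T(j1.6) = 0.02° − 5.39° = -5.37°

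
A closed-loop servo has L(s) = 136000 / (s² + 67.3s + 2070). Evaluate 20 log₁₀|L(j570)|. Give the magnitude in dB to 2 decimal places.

-7.57 dB

|(j570)² + 67.3(j570) + 2070| = |-3.2283e+05 + j38361| = 3.251e+05
|L(j570)| = 136000 / 3.251e+05 = 0.41833
20 log₁₀(0.41833) = -7.570 dB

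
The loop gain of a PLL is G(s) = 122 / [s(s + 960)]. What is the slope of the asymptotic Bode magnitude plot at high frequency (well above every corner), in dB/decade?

-40 dB/decade

With 0 zeros and 2 poles, the high-frequency asymptotic slope is 20 × (0 − 2) = -40 dB/decade.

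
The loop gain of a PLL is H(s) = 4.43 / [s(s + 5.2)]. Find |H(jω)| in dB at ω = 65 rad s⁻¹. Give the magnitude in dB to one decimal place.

-59.6 dB

|j65 + 5.2| = √(65² + 5.2²) = 65.21
|j65| = 65
|H(j65)| = 4.43 / (65.21 × 65) = 0.0010452
20 log₁₀(0.0010452) = -59.62 dB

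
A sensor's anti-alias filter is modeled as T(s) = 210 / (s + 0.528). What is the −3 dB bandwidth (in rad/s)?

0.528 rad/s

For a single-pole low-pass, the −3 dB point is at the pole: ω = 0.528 rad/s.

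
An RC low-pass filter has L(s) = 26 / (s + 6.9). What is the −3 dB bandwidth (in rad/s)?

6.9 rad/s

For a single-pole low-pass, the −3 dB point is at the pole: ω = 6.9 rad/s.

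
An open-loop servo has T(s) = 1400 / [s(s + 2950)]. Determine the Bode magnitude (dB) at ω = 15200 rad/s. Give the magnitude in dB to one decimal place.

|j15200 + 2950| = √(15200² + 2950²) = 1.548e+04
|j15200| = 1.52e+04
|T(j15200)| = 1400 / (1.548e+04 × 1.52e+04) = 5.9486e-06
20 log₁₀(5.9486e-06) = -104.51 dB

-104.5 dB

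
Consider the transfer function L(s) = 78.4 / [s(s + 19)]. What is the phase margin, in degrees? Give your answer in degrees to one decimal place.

78.0°

Gain crossover: |L(jω)| = 1 at ω ≈ 4.04 rad/sec.
∠L(j4.04) = −90° − arctan(4.04/19) ≈ -101.99°
PM = 180° + (-101.99°) = 78.01°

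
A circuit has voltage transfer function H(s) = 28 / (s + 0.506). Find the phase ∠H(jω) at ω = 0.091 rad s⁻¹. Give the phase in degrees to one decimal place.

-10.2°

∠(j0.091 + 0.506) = arctan(0.091/0.506) = 10.20°
∠H(j0.091) = −10.20° = -10.20°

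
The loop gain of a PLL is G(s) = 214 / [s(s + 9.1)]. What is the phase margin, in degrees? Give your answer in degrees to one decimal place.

34.4°

Gain crossover: |G(jω)| = 1 at ω ≈ 13.3 rad/sec.
∠G(j13.3) = −90° − arctan(13.3/9.1) ≈ -145.60°
PM = 180° + (-145.60°) = 34.40°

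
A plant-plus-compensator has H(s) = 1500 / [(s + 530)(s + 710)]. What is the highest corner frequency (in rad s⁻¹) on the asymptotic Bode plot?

Break frequencies occur at each pole and zero magnitude: 530 rad s⁻¹, 710 rad s⁻¹.
The highest is 710 rad s⁻¹.

710 rad s⁻¹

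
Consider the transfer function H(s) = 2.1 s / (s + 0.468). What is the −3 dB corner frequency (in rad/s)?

For a single-pole high-pass, the −3 dB point is at the pole: ω = 0.468 rad/s.

0.468 rad/s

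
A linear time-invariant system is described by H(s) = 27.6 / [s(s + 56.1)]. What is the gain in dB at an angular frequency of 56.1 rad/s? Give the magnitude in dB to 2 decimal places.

|j56.1 + 56.1| = √(56.1² + 56.1²) = 79.34
|j56.1| = 56.1
|H(j56.1)| = 27.6 / (79.34 × 56.1) = 0.0062011
20 log₁₀(0.0062011) = -44.151 dB

-44.15 dB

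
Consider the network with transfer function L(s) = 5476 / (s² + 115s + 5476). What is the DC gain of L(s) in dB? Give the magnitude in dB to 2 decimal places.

0.00 dB

L(0) = 5476 / 5476 = 1
20 log₁₀(1) = 0.000 dB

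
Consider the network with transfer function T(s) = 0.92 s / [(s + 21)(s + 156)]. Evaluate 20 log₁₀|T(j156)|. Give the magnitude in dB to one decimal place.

-47.7 dB

|j156| = 156
|j156 + 21| = √(156² + 21²) = 157.4
|j156 + 156| = √(156² + 156²) = 220.6
|T(j156)| = 0.92 × 156 / (157.4 × 220.6) = 0.0041328
20 log₁₀(0.0041328) = -47.68 dB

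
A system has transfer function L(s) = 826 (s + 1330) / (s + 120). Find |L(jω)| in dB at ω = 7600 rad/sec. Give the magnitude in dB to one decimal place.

58.5 dB

|j7600 + 1330| = √(7600² + 1330²) = 7715
|j7600 + 120| = √(7600² + 120²) = 7601
|L(j7600)| = 826 × 7715 / 7601 = 838.45
20 log₁₀(838.45) = 58.47 dB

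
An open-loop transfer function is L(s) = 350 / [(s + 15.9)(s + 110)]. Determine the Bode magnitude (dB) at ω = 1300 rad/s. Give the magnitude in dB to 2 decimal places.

-73.71 dB

|j1300 + 15.9| = √(1300² + 15.9²) = 1300
|j1300 + 110| = √(1300² + 110²) = 1305
|L(j1300)| = 350 / (1300 × 1305) = 0.00020635
20 log₁₀(0.00020635) = -73.708 dB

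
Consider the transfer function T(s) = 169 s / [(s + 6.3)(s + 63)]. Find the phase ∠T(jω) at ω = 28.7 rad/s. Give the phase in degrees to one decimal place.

-12.1°

∠(j28.7) = 90.00°
∠(j28.7 + 6.3) = arctan(28.7/6.3) = 77.62°
∠(j28.7 + 63) = arctan(28.7/63) = 24.49°
∠T(j28.7) = 90.00° − (77.62° + 24.49°) = -12.11°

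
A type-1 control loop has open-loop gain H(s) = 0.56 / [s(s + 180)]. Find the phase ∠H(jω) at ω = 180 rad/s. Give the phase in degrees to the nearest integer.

-135°

∠(j180 + 180) = arctan(180/180) = 45.00°
∠(j180) = 90.00°
∠H(j180) = − (45.00° + 90.00°) = -135.00°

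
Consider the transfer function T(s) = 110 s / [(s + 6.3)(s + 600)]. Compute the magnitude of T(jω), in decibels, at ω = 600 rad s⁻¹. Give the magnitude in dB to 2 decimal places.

|j600| = 600
|j600 + 6.3| = √(600² + 6.3²) = 600
|j600 + 600| = √(600² + 600²) = 848.5
|T(j600)| = 110 × 600 / (600 × 848.5) = 0.12963
20 log₁₀(0.12963) = -17.746 dB

-17.75 dB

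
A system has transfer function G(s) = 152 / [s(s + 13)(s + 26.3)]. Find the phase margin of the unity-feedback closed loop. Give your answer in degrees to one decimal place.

Gain crossover: |G(jω)| = 1 at ω ≈ 0.444 rad/s.
∠G(j0.444) = −90° − arctan(0.444/13) − arctan(0.444/26.3) ≈ -92.92°
PM = 180° + (-92.92°) = 87.08°

87.1°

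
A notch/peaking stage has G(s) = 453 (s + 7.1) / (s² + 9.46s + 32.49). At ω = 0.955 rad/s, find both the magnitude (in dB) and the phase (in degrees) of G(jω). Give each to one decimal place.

|j0.955 + 7.1| = √(0.955² + 7.1²) = 7.164
|(j0.955)² + 9.46(j0.955) + 32.49| = |31.578 + j9.0343| = 32.84
|G(j0.955)| = 453 × 7.164 / 32.84 = 98.806
20 log₁₀(98.806) = 39.90 dB
∠(j0.955 + 7.1) = arctan(0.955/7.1) = 7.66°
∠[(j0.955)² + 9.46(j0.955) + 32.49] = ∠[31.578 + j9.0343] = 15.97°
∠G(j0.955) = 7.66° − 15.97° = -8.30°

|G| = 39.9 dB, ∠G = -8.3 deg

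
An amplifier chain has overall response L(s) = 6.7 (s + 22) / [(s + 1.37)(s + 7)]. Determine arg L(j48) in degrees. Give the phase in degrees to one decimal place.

-104.7°

∠(j48 + 22) = arctan(48/22) = 65.38°
∠(j48 + 1.37) = arctan(48/1.37) = 88.37°
∠(j48 + 7) = arctan(48/7) = 81.70°
∠L(j48) = 65.38° − (88.37° + 81.70°) = -104.69°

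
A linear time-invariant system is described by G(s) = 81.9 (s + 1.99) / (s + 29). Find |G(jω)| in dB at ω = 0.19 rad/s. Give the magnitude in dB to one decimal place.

|j0.19 + 1.99| = √(0.19² + 1.99²) = 1.999
|j0.19 + 29| = √(0.19² + 29²) = 29
|G(j0.19)| = 81.9 × 1.999 / 29 = 5.6455
20 log₁₀(5.6455) = 15.03 dB

15.0 dB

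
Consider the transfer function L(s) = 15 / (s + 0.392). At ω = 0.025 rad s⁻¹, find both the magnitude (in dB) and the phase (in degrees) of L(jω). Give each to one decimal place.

|L| = 31.6 dB, ∠L = -3.6°

|j0.025 + 0.392| = √(0.025² + 0.392²) = 0.3928
|L(j0.025)| = 15 / 0.3928 = 38.188
20 log₁₀(38.188) = 31.64 dB
∠(j0.025 + 0.392) = arctan(0.025/0.392) = 3.65°
∠L(j0.025) = −3.65° = -3.65°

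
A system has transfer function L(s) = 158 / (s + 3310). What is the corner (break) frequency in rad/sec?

The single real pole at s = −3310 gives a corner at ω = 3310 rad/sec.

3310 rad/sec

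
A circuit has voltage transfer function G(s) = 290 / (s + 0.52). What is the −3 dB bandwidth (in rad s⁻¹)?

0.52 rad s⁻¹

For a single-pole low-pass, the −3 dB point is at the pole: ω = 0.52 rad s⁻¹.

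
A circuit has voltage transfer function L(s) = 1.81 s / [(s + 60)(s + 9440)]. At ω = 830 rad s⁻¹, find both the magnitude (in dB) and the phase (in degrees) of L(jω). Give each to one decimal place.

|L| = -74.4 dB, ∠L = -0.9°

|j830| = 830
|j830 + 60| = √(830² + 60²) = 832.2
|j830 + 9440| = √(830² + 9440²) = 9476
|L(j830)| = 1.81 × 830 / (832.2 × 9476) = 0.0001905
20 log₁₀(0.0001905) = -74.40 dB
∠(j830) = 90.00°
∠(j830 + 60) = arctan(830/60) = 85.87°
∠(j830 + 9440) = arctan(830/9440) = 5.02°
∠L(j830) = 90.00° − (85.87° + 5.02°) = -0.89°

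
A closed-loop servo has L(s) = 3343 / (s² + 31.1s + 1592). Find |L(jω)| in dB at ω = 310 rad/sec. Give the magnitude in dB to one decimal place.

|(j310)² + 31.1(j310) + 1592| = |-94508 + j9641| = 9.5e+04
|L(j310)| = 3343 / 9.5e+04 = 0.03519
20 log₁₀(0.03519) = -29.07 dB

-29.1 dB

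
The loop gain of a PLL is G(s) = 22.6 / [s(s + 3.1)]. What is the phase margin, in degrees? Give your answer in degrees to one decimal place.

Gain crossover: |G(jω)| = 1 at ω ≈ 4.28 rad/s.
∠G(j4.28) = −90° − arctan(4.28/3.1) ≈ -144.07°
PM = 180° + (-144.07°) = 35.93°

35.9 deg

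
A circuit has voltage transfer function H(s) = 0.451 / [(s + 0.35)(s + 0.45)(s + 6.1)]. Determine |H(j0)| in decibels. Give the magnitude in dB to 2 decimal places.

-6.57 dB

H(0) = 0.451 / (0.35 × 0.45 × 6.1) = 0.46942
20 log₁₀(0.46942) = -6.569 dB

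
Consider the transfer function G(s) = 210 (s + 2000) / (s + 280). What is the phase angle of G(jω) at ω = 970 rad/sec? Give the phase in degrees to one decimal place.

-48.0°

∠(j970 + 2000) = arctan(970/2000) = 25.87°
∠(j970 + 280) = arctan(970/280) = 73.90°
∠G(j970) = 25.87° − 73.90° = -48.03°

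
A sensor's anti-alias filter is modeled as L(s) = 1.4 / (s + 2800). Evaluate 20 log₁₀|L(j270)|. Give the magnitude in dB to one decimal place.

-66.1 dB

|j270 + 2800| = √(270² + 2800²) = 2813
|L(j270)| = 1.4 / 2813 = 0.00049769
20 log₁₀(0.00049769) = -66.06 dB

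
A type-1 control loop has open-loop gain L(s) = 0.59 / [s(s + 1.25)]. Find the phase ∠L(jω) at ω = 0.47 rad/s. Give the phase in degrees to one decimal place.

-110.6°

∠(j0.47 + 1.25) = arctan(0.47/1.25) = 20.61°
∠(j0.47) = 90.00°
∠L(j0.47) = − (20.61° + 90.00°) = -110.61°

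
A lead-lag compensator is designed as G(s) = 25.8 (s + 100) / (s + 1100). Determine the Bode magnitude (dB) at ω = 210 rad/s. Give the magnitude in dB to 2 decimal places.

14.58 dB

|j210 + 100| = √(210² + 100²) = 232.6
|j210 + 1100| = √(210² + 1100²) = 1120
|G(j210)| = 25.8 × 232.6 / 1120 = 5.3586
20 log₁₀(5.3586) = 14.581 dB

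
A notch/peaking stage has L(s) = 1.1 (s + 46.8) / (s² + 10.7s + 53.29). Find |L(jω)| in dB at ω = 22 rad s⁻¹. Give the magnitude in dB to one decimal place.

-18.7 dB

|j22 + 46.8| = √(22² + 46.8²) = 51.71
|(j22)² + 10.7(j22) + 53.29| = |-430.71 + j235.4| = 490.8
|L(j22)| = 1.1 × 51.71 / 490.8 = 0.11589
20 log₁₀(0.11589) = -18.72 dB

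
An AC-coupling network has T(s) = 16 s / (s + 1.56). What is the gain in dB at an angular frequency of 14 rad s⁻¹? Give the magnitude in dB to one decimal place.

24.0 dB

|j14| = 14
|j14 + 1.56| = √(14² + 1.56²) = 14.09
|T(j14)| = 16 × 14 / 14.09 = 15.902
20 log₁₀(15.902) = 24.03 dB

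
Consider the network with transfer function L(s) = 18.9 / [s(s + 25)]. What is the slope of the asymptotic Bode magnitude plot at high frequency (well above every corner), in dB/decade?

-40 dB/decade

With 0 zeros and 2 poles, the high-frequency asymptotic slope is 20 × (0 − 2) = -40 dB/decade.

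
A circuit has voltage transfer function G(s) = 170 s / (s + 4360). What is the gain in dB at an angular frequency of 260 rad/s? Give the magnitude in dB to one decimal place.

|j260| = 260
|j260 + 4360| = √(260² + 4360²) = 4368
|G(j260)| = 170 × 260 / 4368 = 10.12
20 log₁₀(10.12) = 20.10 dB

20.1 dB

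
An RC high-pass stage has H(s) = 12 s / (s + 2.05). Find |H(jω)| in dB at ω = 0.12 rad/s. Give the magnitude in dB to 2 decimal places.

-3.08 dB

|j0.12| = 0.12
|j0.12 + 2.05| = √(0.12² + 2.05²) = 2.054
|H(j0.12)| = 12 × 0.12 / 2.054 = 0.70124
20 log₁₀(0.70124) = -3.083 dB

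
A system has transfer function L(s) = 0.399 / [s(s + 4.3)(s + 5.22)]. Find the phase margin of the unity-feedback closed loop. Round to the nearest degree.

Gain crossover: |L(jω)| = 1 at ω ≈ 0.0178 rad s⁻¹.
∠L(j0.0178) = −90° − arctan(0.0178/4.3) − arctan(0.0178/5.22) ≈ -90.43°
PM = 180° + (-90.43°) = 89.57°

90 deg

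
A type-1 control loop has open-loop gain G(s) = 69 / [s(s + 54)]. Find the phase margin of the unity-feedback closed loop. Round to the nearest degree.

89 deg

Gain crossover: |G(jω)| = 1 at ω ≈ 1.28 rad/s.
∠G(j1.28) = −90° − arctan(1.28/54) ≈ -91.36°
PM = 180° + (-91.36°) = 88.64°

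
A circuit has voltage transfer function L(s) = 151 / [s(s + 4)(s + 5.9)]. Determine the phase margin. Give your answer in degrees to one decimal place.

Gain crossover: |L(jω)| = 1 at ω ≈ 3.86 rad/s.
∠L(j3.86) = −90° − arctan(3.86/4) − arctan(3.86/5.9) ≈ -167.12°
PM = 180° + (-167.12°) = 12.88°

12.9°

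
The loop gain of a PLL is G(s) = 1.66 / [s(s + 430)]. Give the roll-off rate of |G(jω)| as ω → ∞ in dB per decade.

With 0 zeros and 2 poles, the high-frequency asymptotic slope is 20 × (0 − 2) = -40 dB/decade.

-40 dB/decade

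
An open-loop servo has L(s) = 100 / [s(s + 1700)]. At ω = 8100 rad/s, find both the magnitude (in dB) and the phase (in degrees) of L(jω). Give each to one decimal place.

|L| = -116.5 dB, ∠L = -168.1 deg

|j8100 + 1700| = √(8100² + 1700²) = 8276
|j8100| = 8100
|L(j8100)| = 100 / (8276 × 8100) = 1.4917e-06
20 log₁₀(1.4917e-06) = -116.53 dB
∠(j8100 + 1700) = arctan(8100/1700) = 78.15°
∠(j8100) = 90.00°
∠L(j8100) = − (78.15° + 90.00°) = -168.15°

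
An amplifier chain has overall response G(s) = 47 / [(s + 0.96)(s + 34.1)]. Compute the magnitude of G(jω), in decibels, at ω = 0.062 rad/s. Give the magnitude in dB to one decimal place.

|j0.062 + 0.96| = √(0.062² + 0.96²) = 0.962
|j0.062 + 34.1| = √(0.062² + 34.1²) = 34.1
|G(j0.062)| = 47 / (0.962 × 34.1) = 1.4327
20 log₁₀(1.4327) = 3.12 dB

3.1 dB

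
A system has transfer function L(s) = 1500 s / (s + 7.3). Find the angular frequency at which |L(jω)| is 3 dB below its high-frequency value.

7.3 rad/s

For a single-pole high-pass, the −3 dB point is at the pole: ω = 7.3 rad/s.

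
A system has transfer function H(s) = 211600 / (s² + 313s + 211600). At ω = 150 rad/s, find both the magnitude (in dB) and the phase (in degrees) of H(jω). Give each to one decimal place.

|H| = 0.7 dB, ∠H = -13.9°

|(j150)² + 313(j150) + 211600| = |1.891e+05 + j46950| = 1.948e+05
|H(j150)| = 211600 / 1.948e+05 = 1.086
20 log₁₀(1.086) = 0.72 dB
∠[(j150)² + 313(j150) + 211600] = ∠[1.891e+05 + j46950] = 13.94°
∠H(j150) = −13.94° = -13.94°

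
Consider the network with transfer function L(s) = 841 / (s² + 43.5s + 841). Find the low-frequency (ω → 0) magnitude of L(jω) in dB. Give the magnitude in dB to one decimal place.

L(0) = 841 / 841 = 1
20 log₁₀(1) = 0.00 dB

0.0 dB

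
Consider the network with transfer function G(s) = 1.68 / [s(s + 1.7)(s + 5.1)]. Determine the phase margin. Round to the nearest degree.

Gain crossover: |G(jω)| = 1 at ω ≈ 0.192 rad/s.
∠G(j0.192) = −90° − arctan(0.192/1.7) − arctan(0.192/5.1) ≈ -98.62°
PM = 180° + (-98.62°) = 81.38°

81°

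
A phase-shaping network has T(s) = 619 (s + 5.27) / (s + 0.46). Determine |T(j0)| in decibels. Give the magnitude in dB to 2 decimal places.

T(0) = 619 × 5.27 / 0.46 = 7091.6
20 log₁₀(7091.6) = 77.015 dB

77.01 dB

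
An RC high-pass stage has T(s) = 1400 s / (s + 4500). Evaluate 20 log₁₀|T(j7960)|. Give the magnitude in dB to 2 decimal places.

|j7960| = 7960
|j7960 + 4500| = √(7960² + 4500²) = 9144
|T(j7960)| = 1400 × 7960 / 9144 = 1218.7
20 log₁₀(1218.7) = 61.718 dB

61.72 dB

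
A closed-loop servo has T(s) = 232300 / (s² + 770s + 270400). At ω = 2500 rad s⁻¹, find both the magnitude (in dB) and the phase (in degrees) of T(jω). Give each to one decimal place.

|T| = -28.6 dB, ∠T = -162.2°

|(j2500)² + 770(j2500) + 270400| = |-5.9796e+06 + j1.925e+06| = 6.282e+06
|T(j2500)| = 232300 / 6.282e+06 = 0.03698
20 log₁₀(0.03698) = -28.64 dB
∠[(j2500)² + 770(j2500) + 270400] = ∠[-5.9796e+06 + j1.925e+06] = 162.16°
∠T(j2500) = −162.16° = -162.16°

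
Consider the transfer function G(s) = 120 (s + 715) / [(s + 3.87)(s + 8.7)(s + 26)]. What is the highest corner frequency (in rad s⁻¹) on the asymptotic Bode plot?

Break frequencies occur at each pole and zero magnitude: 3.87 rad s⁻¹, 8.7 rad s⁻¹, 26 rad s⁻¹, 715 rad s⁻¹.
The highest is 715 rad s⁻¹.

715 rad s⁻¹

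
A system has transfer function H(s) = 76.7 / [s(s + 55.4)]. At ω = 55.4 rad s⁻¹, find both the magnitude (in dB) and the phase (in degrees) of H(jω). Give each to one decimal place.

|H| = -35.1 dB, ∠H = -135.0°

|j55.4 + 55.4| = √(55.4² + 55.4²) = 78.35
|j55.4| = 55.4
|H(j55.4)| = 76.7 / (78.35 × 55.4) = 0.017671
20 log₁₀(0.017671) = -35.05 dB
∠(j55.4 + 55.4) = arctan(55.4/55.4) = 45.00°
∠(j55.4) = 90.00°
∠H(j55.4) = − (45.00° + 90.00°) = -135.00°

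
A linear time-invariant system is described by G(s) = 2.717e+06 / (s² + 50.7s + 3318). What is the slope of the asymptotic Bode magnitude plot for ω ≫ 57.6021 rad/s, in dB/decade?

-40 dB/decade

With 0 zeros and 2 poles, the high-frequency asymptotic slope is 20 × (0 − 2) = -40 dB/decade.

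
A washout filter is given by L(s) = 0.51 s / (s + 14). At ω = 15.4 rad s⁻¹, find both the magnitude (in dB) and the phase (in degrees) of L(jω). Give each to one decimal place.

|j15.4| = 15.4
|j15.4 + 14| = √(15.4² + 14²) = 20.81
|L(j15.4)| = 0.51 × 15.4 / 20.81 = 0.37737
20 log₁₀(0.37737) = -8.46 dB
∠(j15.4) = 90.00°
∠(j15.4 + 14) = arctan(15.4/14) = 47.73°
∠L(j15.4) = 90.00° − 47.73° = 42.27°

|L| = -8.5 dB, ∠L = 42.3°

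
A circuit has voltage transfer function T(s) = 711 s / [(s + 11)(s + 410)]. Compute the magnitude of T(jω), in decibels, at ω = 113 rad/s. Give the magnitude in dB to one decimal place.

4.4 dB

|j113| = 113
|j113 + 11| = √(113² + 11²) = 113.5
|j113 + 410| = √(113² + 410²) = 425.3
|T(j113)| = 711 × 113 / (113.5 × 425.3) = 1.6639
20 log₁₀(1.6639) = 4.42 dB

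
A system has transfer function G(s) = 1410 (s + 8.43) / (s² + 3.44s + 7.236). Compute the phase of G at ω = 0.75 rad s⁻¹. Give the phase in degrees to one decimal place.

∠(j0.75 + 8.43) = arctan(0.75/8.43) = 5.08°
∠[(j0.75)² + 3.44(j0.75) + 7.236] = ∠[6.6735 + j2.58] = 21.14°
∠G(j0.75) = 5.08° − 21.14° = -16.05°

-16.1°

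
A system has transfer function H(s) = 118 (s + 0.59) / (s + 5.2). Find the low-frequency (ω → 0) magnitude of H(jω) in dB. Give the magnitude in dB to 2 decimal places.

H(0) = 118 × 0.59 / 5.2 = 13.388
20 log₁₀(13.388) = 22.535 dB

22.53 dB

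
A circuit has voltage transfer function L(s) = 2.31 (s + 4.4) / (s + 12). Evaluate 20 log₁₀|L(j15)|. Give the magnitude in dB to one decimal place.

|j15 + 4.4| = √(15² + 4.4²) = 15.63
|j15 + 12| = √(15² + 12²) = 19.21
|L(j15)| = 2.31 × 15.63 / 19.21 = 1.8798
20 log₁₀(1.8798) = 5.48 dB

5.5 dB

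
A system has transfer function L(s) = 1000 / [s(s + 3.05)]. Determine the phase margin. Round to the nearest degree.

Gain crossover: |L(jω)| = 1 at ω ≈ 31.5 rad/s.
∠L(j31.5) = −90° − arctan(31.5/3.05) ≈ -174.48°
PM = 180° + (-174.48°) = 5.52°

6°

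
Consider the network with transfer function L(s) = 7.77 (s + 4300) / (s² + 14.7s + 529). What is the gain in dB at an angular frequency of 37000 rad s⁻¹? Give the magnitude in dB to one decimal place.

|j37000 + 4300| = √(37000² + 4300²) = 3.725e+04
|(j37000)² + 14.7(j37000) + 529| = |-1.369e+09 + j5.439e+05| = 1.369e+09
|L(j37000)| = 7.77 × 3.725e+04 / 1.369e+09 = 0.00021141
20 log₁₀(0.00021141) = -73.50 dB

-73.5 dB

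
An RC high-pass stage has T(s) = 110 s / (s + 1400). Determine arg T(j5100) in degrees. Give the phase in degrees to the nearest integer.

15°

∠(j5100) = 90.00°
∠(j5100 + 1400) = arctan(5100/1400) = 74.65°
∠T(j5100) = 90.00° − 74.65° = 15.35°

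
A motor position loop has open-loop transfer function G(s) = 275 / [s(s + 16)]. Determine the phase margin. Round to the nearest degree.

50 deg

Gain crossover: |G(jω)| = 1 at ω ≈ 13.2 rad s⁻¹.
∠G(j13.2) = −90° − arctan(13.2/16) ≈ -129.61°
PM = 180° + (-129.61°) = 50.39°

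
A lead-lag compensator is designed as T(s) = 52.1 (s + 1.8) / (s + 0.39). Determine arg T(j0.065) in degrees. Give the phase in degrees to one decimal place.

∠(j0.065 + 1.8) = arctan(0.065/1.8) = 2.07°
∠(j0.065 + 0.39) = arctan(0.065/0.39) = 9.46°
∠T(j0.065) = 2.07° − 9.46° = -7.39°

-7.4°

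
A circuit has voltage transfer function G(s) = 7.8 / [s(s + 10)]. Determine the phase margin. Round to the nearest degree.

86 deg

Gain crossover: |G(jω)| = 1 at ω ≈ 0.778 rad s⁻¹.
∠G(j0.778) = −90° − arctan(0.778/10) ≈ -94.45°
PM = 180° + (-94.45°) = 85.55°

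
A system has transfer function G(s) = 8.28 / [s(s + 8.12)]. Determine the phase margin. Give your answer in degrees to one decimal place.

82.9 deg

Gain crossover: |G(jω)| = 1 at ω ≈ 1.01 rad/sec.
∠G(j1.01) = −90° − arctan(1.01/8.12) ≈ -97.10°
PM = 180° + (-97.10°) = 82.90°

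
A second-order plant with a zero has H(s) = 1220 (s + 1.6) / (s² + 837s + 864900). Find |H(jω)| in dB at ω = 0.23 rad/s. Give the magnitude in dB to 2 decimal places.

-52.84 dB

|j0.23 + 1.6| = √(0.23² + 1.6²) = 1.616
|(j0.23)² + 837(j0.23) + 864900| = |8.649e+05 + j192.51| = 8.649e+05
|H(j0.23)| = 1220 × 1.616 / 8.649e+05 = 0.0022801
20 log₁₀(0.0022801) = -52.841 dB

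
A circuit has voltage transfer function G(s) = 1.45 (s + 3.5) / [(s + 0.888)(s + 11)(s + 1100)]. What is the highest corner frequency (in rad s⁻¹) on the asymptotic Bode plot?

Break frequencies occur at each pole and zero magnitude: 0.888 rad s⁻¹, 3.5 rad s⁻¹, 11 rad s⁻¹, 1100 rad s⁻¹.
The highest is 1100 rad s⁻¹.

1100 rad s⁻¹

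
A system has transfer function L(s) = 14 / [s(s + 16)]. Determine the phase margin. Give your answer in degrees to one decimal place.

Gain crossover: |L(jω)| = 1 at ω ≈ 0.874 rad/sec.
∠L(j0.874) = −90° − arctan(0.874/16) ≈ -93.13°
PM = 180° + (-93.13°) = 86.87°

86.9 deg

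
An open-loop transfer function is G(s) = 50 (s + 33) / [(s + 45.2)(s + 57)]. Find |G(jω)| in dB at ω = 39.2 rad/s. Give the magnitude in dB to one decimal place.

|j39.2 + 33| = √(39.2² + 33²) = 51.24
|j39.2 + 45.2| = √(39.2² + 45.2²) = 59.83
|j39.2 + 57| = √(39.2² + 57²) = 69.18
|G(j39.2)| = 50 × 51.24 / (59.83 × 69.18) = 0.61901
20 log₁₀(0.61901) = -4.17 dB

-4.2 dB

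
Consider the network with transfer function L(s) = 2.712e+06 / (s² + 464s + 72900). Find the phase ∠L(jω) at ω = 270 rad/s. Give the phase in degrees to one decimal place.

∠[(j270)² + 464(j270) + 72900] = ∠[0 + j1.2528e+05] = 90.00°
∠L(j270) = −90.00° = -90.00°

-90.0 deg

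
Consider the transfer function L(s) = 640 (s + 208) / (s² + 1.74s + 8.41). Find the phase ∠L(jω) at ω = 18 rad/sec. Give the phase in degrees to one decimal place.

∠(j18 + 208) = arctan(18/208) = 4.95°
∠[(j18)² + 1.74(j18) + 8.41] = ∠[-315.59 + j31.32] = 174.33°
∠L(j18) = 4.95° − 174.33° = -169.39°

-169.4°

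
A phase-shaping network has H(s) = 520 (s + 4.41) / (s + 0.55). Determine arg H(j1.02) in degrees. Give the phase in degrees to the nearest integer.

∠(j1.02 + 4.41) = arctan(1.02/4.41) = 13.02°
∠(j1.02 + 0.55) = arctan(1.02/0.55) = 61.67°
∠H(j1.02) = 13.02° − 61.67° = -48.64°

-49°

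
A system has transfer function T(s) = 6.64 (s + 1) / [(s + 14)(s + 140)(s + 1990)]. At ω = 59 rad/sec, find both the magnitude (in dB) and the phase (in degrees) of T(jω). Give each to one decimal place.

|T| = -93.4 dB, ∠T = -12.2 deg

|j59 + 1| = √(59² + 1²) = 59.01
|j59 + 14| = √(59² + 14²) = 60.64
|j59 + 140| = √(59² + 140²) = 151.9
|j59 + 1990| = √(59² + 1990²) = 1991
|T(j59)| = 6.64 × 59.01 / (60.64 × 151.9 × 1991) = 2.1363e-05
20 log₁₀(2.1363e-05) = -93.41 dB
∠(j59 + 1) = arctan(59/1) = 89.03°
∠(j59 + 14) = arctan(59/14) = 76.65°
∠(j59 + 140) = arctan(59/140) = 22.85°
∠(j59 + 1990) = arctan(59/1990) = 1.70°
∠T(j59) = 89.03° − (76.65° + 22.85° + 1.70°) = -12.17°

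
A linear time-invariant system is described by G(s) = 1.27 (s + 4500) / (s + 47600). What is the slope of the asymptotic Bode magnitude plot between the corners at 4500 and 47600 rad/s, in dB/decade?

20 dB/decade

In this band the factors already past their corner are: zero at 4500; net slope = 20 dB/decade.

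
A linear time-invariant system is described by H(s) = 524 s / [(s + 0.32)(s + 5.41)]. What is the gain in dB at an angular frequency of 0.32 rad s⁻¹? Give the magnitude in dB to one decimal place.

36.7 dB

|j0.32| = 0.32
|j0.32 + 0.32| = √(0.32² + 0.32²) = 0.4525
|j0.32 + 5.41| = √(0.32² + 5.41²) = 5.419
|H(j0.32)| = 524 × 0.32 / (0.4525 × 5.419) = 68.369
20 log₁₀(68.369) = 36.70 dB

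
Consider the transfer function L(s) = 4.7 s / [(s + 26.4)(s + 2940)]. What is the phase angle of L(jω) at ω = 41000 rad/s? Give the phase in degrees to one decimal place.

-85.9°

∠(j41000) = 90.00°
∠(j41000 + 26.4) = arctan(41000/26.4) = 89.96°
∠(j41000 + 2940) = arctan(41000/2940) = 85.90°
∠L(j41000) = 90.00° − (89.96° + 85.90°) = -85.86°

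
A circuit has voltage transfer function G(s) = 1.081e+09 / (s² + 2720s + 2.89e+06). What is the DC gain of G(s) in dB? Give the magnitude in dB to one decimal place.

51.5 dB

G(0) = 1.081e+09 / 2.89e+06 = 374.05
20 log₁₀(374.05) = 51.46 dB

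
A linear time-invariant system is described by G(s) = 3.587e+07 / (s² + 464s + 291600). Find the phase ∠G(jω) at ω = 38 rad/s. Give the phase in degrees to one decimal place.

∠[(j38)² + 464(j38) + 291600] = ∠[2.9016e+05 + j17632] = 3.48°
∠G(j38) = −3.48° = -3.48°

-3.5°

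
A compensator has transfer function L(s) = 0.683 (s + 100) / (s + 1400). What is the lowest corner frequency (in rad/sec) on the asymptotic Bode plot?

Break frequencies occur at each pole and zero magnitude: 100 rad/sec, 1400 rad/sec.
The lowest is 100 rad/sec.

100 rad/sec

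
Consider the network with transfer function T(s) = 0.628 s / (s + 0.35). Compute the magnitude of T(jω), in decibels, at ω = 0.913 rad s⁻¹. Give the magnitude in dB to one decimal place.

|j0.913| = 0.913
|j0.913 + 0.35| = √(0.913² + 0.35²) = 0.9778
|T(j0.913)| = 0.628 × 0.913 / 0.9778 = 0.58639
20 log₁₀(0.58639) = -4.64 dB

-4.6 dB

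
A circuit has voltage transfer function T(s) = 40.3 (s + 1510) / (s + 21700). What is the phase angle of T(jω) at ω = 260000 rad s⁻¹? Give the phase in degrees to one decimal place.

∠(j260000 + 1510) = arctan(260000/1510) = 89.67°
∠(j260000 + 21700) = arctan(260000/21700) = 85.23°
∠T(j260000) = 89.67° − 85.23° = 4.44°

4.4°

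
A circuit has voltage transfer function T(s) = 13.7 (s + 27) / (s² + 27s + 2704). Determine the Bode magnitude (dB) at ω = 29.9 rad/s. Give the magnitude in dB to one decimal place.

|j29.9 + 27| = √(29.9² + 27²) = 40.29
|(j29.9)² + 27(j29.9) + 2704| = |1810 + j807.3| = 1982
|T(j29.9)| = 13.7 × 40.29 / 1982 = 0.27849
20 log₁₀(0.27849) = -11.10 dB

-11.1 dB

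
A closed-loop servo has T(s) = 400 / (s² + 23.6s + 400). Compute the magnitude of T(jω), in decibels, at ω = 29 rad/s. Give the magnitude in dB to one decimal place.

|(j29)² + 23.6(j29) + 400| = |-441 + j684.4| = 814.2
|T(j29)| = 400 / 814.2 = 0.49129
20 log₁₀(0.49129) = -6.17 dB

-6.2 dB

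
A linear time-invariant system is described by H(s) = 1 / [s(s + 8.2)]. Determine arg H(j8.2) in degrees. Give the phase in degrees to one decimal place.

-135.0°

∠(j8.2 + 8.2) = arctan(8.2/8.2) = 45.00°
∠(j8.2) = 90.00°
∠H(j8.2) = − (45.00° + 90.00°) = -135.00°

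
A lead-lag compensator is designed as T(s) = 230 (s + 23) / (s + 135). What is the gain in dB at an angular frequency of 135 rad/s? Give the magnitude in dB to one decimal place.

44.3 dB

|j135 + 23| = √(135² + 23²) = 136.9
|j135 + 135| = √(135² + 135²) = 190.9
|T(j135)| = 230 × 136.9 / 190.9 = 164.98
20 log₁₀(164.98) = 44.35 dB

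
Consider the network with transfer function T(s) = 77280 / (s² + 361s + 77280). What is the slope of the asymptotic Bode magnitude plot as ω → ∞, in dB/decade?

With 0 zeros and 2 poles, the high-frequency asymptotic slope is 20 × (0 − 2) = -40 dB/decade.

-40 dB/decade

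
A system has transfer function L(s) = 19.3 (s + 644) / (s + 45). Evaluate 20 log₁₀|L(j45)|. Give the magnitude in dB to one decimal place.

|j45 + 644| = √(45² + 644²) = 645.6
|j45 + 45| = √(45² + 45²) = 63.64
|L(j45)| = 19.3 × 645.6 / 63.64 = 195.78
20 log₁₀(195.78) = 45.84 dB

45.8 dB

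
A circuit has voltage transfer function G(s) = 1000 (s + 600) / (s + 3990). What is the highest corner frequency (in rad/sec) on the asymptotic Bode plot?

Break frequencies occur at each pole and zero magnitude: 600 rad/sec, 3990 rad/sec.
The highest is 3990 rad/sec.

3990 rad/sec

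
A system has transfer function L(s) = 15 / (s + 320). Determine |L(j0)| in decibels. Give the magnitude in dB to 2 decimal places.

L(0) = 15 / 320 = 0.046875
20 log₁₀(0.046875) = -26.581 dB

-26.58 dB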